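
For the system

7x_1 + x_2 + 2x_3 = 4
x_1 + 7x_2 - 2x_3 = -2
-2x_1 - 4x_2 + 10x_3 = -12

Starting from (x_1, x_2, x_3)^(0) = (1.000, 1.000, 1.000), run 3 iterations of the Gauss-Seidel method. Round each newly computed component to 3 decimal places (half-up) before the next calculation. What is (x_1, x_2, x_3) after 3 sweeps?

Iteration 1:
  x_1 = (4 - (1)·1.000 - (2)·1.000) / (7) = 0.143
  x_2 = (-2 - (1)·0.143 - (-2)·1.000) / (7) = -0.020
  x_3 = (-12 - (-2)·0.143 - (-4)·-0.020) / (10) = -1.179
Iteration 2:
  x_1 = (4 - (1)·-0.020 - (2)·-1.179) / (7) = 0.911
  x_2 = (-2 - (1)·0.911 - (-2)·-1.179) / (7) = -0.753
  x_3 = (-12 - (-2)·0.911 - (-4)·-0.753) / (10) = -1.319
Iteration 3:
  x_1 = (4 - (1)·-0.753 - (2)·-1.319) / (7) = 1.056
  x_2 = (-2 - (1)·1.056 - (-2)·-1.319) / (7) = -0.813
  x_3 = (-12 - (-2)·1.056 - (-4)·-0.813) / (10) = -1.314

(1.056, -0.813, -1.314)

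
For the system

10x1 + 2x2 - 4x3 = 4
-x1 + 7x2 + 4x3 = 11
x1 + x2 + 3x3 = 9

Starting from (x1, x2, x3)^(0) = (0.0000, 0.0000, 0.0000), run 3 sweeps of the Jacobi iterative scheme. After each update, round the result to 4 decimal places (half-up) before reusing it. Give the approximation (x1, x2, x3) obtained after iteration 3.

(1.3543, 0.4163, 2.6000)

Iteration 1:
  x1 = (4 - (2)·0.0000 - (-4)·0.0000) / (10) = 0.4000
  x2 = (11 - (-1)·0.0000 - (4)·0.0000) / (7) = 1.5714
  x3 = (9 - (1)·0.0000 - (1)·0.0000) / (3) = 3.0000
Iteration 2:
  x1 = (4 - (2)·1.5714 - (-4)·3.0000) / (10) = 1.2857
  x2 = (11 - (-1)·0.4000 - (4)·3.0000) / (7) = -0.0857
  x3 = (9 - (1)·0.4000 - (1)·1.5714) / (3) = 2.3429
Iteration 3:
  x1 = (4 - (2)·-0.0857 - (-4)·2.3429) / (10) = 1.3543
  x2 = (11 - (-1)·1.2857 - (4)·2.3429) / (7) = 0.4163
  x3 = (9 - (1)·1.2857 - (1)·-0.0857) / (3) = 2.6000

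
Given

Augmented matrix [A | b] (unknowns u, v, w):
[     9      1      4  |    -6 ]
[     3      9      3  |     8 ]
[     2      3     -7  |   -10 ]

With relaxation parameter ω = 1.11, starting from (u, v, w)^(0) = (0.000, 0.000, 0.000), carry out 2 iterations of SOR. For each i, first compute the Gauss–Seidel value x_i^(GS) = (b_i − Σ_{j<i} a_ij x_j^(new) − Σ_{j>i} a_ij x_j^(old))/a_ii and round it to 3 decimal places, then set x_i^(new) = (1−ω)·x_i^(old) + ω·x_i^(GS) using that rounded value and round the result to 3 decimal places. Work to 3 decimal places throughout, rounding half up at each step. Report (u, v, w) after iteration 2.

(-1.777, 0.784, 1.181)

Iteration 1:
  u: GS value = (-6 - (1)·0.000 - (4)·0.000) / (9) = -0.667;  u ← (1−ω)·0.000 + ω·-0.667 = -0.740
  v: GS value = (8 - (3)·-0.740 - (3)·0.000) / (9) = 1.136;  v ← (1−ω)·0.000 + ω·1.136 = 1.261
  w: GS value = (-10 - (2)·-0.740 - (3)·1.261) / (-7) = 1.758;  w ← (1−ω)·0.000 + ω·1.758 = 1.951
Iteration 2:
  u: GS value = (-6 - (1)·1.261 - (4)·1.951) / (9) = -1.674;  u ← (1−ω)·-0.740 + ω·-1.674 = -1.777
  v: GS value = (8 - (3)·-1.777 - (3)·1.951) / (9) = 0.831;  v ← (1−ω)·1.261 + ω·0.831 = 0.784
  w: GS value = (-10 - (2)·-1.777 - (3)·0.784) / (-7) = 1.257;  w ← (1−ω)·1.951 + ω·1.257 = 1.181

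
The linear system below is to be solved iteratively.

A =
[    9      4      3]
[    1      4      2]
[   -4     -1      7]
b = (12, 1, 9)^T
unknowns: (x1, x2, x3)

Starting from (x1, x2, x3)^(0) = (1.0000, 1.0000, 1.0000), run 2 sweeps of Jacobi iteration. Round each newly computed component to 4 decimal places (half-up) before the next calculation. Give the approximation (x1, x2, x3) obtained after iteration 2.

(0.8889, -0.8889, 1.5318)

Iteration 1:
  x1 = (12 - (4)·1.0000 - (3)·1.0000) / (9) = 0.5556
  x2 = (1 - (1)·1.0000 - (2)·1.0000) / (4) = -0.5000
  x3 = (9 - (-4)·1.0000 - (-1)·1.0000) / (7) = 2.0000
Iteration 2:
  x1 = (12 - (4)·-0.5000 - (3)·2.0000) / (9) = 0.8889
  x2 = (1 - (1)·0.5556 - (2)·2.0000) / (4) = -0.8889
  x3 = (9 - (-4)·0.5556 - (-1)·-0.5000) / (7) = 1.5318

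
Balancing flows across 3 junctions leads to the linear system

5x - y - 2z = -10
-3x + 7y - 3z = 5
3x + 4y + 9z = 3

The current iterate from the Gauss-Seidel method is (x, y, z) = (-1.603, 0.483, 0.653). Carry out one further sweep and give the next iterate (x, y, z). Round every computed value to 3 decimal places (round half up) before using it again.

One sweep:
  x = (-10 - (-1)·0.483 - (-2)·0.653) / (5) = -1.642
  y = (5 - (-3)·-1.642 - (-3)·0.653) / (7) = 0.290
  z = (3 - (3)·-1.642 - (4)·0.290) / (9) = 0.752

(-1.642, 0.290, 0.752)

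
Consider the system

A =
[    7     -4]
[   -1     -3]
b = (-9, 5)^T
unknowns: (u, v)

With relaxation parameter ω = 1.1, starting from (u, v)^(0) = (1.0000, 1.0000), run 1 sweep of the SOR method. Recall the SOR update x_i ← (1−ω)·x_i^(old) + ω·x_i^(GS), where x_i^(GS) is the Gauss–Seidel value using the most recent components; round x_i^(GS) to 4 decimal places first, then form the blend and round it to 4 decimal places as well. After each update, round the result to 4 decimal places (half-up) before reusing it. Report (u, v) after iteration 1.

(-0.8857, -1.6085)

Iteration 1:
  u: GS value = (-9 - (-4)·1.0000) / (7) = -0.7143;  u ← (1−ω)·1.0000 + ω·-0.7143 = -0.8857
  v: GS value = (5 - (-1)·-0.8857) / (-3) = -1.3714;  v ← (1−ω)·1.0000 + ω·-1.3714 = -1.6085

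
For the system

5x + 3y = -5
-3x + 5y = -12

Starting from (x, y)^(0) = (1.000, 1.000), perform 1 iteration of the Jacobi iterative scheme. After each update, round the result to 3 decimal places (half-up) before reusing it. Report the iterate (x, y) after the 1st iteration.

(-1.600, -1.800)

Iteration 1:
  x = (-5 - (3)·1.000) / (5) = -1.600
  y = (-12 - (-3)·1.000) / (5) = -1.800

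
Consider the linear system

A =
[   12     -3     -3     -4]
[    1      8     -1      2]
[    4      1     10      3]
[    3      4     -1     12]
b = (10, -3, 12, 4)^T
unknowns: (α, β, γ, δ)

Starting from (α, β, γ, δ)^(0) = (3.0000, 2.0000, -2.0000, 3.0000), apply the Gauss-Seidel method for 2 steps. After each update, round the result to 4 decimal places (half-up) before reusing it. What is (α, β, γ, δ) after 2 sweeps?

Iteration 1:
  α = (10 - (-3)·2.0000 - (-3)·-2.0000 - (-4)·3.0000) / (12) = 1.8333
  β = (-3 - (1)·1.8333 - (-1)·-2.0000 - (2)·3.0000) / (8) = -1.6042
  γ = (12 - (4)·1.8333 - (1)·-1.6042 - (3)·3.0000) / (10) = -0.2729
  δ = (4 - (3)·1.8333 - (4)·-1.6042 - (-1)·-0.2729) / (12) = 0.3870
Iteration 2:
  α = (10 - (-3)·-1.6042 - (-3)·-0.2729 - (-4)·0.3870) / (12) = 0.4931
  β = (-3 - (1)·0.4931 - (-1)·-0.2729 - (2)·0.3870) / (8) = -0.5675
  γ = (12 - (4)·0.4931 - (1)·-0.5675 - (3)·0.3870) / (10) = 0.9434
  δ = (4 - (3)·0.4931 - (4)·-0.5675 - (-1)·0.9434) / (12) = 0.4778

(0.4931, -0.5675, 0.9434, 0.4778)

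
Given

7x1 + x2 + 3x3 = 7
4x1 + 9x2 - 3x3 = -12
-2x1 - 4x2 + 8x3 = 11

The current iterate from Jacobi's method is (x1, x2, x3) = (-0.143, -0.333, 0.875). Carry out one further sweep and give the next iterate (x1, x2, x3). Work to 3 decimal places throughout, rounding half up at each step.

(0.673, -0.978, 1.173)

One sweep:
  x1 = (7 - (1)·-0.333 - (3)·0.875) / (7) = 0.673
  x2 = (-12 - (4)·-0.143 - (-3)·0.875) / (9) = -0.978
  x3 = (11 - (-2)·-0.143 - (-4)·-0.333) / (8) = 1.173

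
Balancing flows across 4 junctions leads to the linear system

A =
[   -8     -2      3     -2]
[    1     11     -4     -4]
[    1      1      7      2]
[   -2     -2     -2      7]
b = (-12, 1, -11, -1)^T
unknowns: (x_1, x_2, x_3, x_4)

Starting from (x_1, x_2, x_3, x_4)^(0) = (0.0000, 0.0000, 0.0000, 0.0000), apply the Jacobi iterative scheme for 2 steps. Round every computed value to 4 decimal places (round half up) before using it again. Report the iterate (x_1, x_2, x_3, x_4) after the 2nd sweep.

(0.9237, -0.6688, -1.7579, -0.1373)

Iteration 1:
  x_1 = (-12 - (-2)·0.0000 - (3)·0.0000 - (-2)·0.0000) / (-8) = 1.5000
  x_2 = (1 - (1)·0.0000 - (-4)·0.0000 - (-4)·0.0000) / (11) = 0.0909
  x_3 = (-11 - (1)·0.0000 - (1)·0.0000 - (2)·0.0000) / (7) = -1.5714
  x_4 = (-1 - (-2)·0.0000 - (-2)·0.0000 - (-2)·0.0000) / (7) = -0.1429
Iteration 2:
  x_1 = (-12 - (-2)·0.0909 - (3)·-1.5714 - (-2)·-0.1429) / (-8) = 0.9237
  x_2 = (1 - (1)·1.5000 - (-4)·-1.5714 - (-4)·-0.1429) / (11) = -0.6688
  x_3 = (-11 - (1)·1.5000 - (1)·0.0909 - (2)·-0.1429) / (7) = -1.7579
  x_4 = (-1 - (-2)·1.5000 - (-2)·0.0909 - (-2)·-1.5714) / (7) = -0.1373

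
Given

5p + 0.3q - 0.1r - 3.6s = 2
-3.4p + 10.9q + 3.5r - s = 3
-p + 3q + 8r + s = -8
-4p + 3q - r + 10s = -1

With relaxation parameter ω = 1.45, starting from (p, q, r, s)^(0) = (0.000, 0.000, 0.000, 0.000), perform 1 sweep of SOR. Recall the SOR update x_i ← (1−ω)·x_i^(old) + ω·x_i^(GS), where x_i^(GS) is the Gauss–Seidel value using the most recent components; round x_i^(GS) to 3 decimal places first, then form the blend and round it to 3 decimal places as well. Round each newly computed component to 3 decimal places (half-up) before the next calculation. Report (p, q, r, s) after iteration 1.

Iteration 1:
  p: GS value = (2 - (0.3)·0.000 - (-0.1)·0.000 - (-3.6)·0.000) / (5) = 0.400;  p ← (1−ω)·0.000 + ω·0.400 = 0.580
  q: GS value = (3 - (-3.4)·0.580 - (3.5)·0.000 - (-1)·0.000) / (10.9) = 0.456;  q ← (1−ω)·0.000 + ω·0.456 = 0.661
  r: GS value = (-8 - (-1)·0.580 - (3)·0.661 - (1)·0.000) / (8) = -1.175;  r ← (1−ω)·0.000 + ω·-1.175 = -1.704
  s: GS value = (-1 - (-4)·0.580 - (3)·0.661 - (-1)·-1.704) / (10) = -0.237;  s ← (1−ω)·0.000 + ω·-0.237 = -0.344

(0.580, 0.661, -1.704, -0.344)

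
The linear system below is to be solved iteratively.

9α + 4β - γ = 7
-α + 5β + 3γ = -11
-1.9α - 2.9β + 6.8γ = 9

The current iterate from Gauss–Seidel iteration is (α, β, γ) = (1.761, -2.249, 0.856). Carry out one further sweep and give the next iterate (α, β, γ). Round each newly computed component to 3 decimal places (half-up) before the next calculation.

One sweep:
  α = (7 - (4)·-2.249 - (-1)·0.856) / (9) = 1.872
  β = (-11 - (-1)·1.872 - (3)·0.856) / (5) = -2.339
  γ = (9 - (-1.9)·1.872 - (-2.9)·-2.339) / (6.8) = 0.849

(1.872, -2.339, 0.849)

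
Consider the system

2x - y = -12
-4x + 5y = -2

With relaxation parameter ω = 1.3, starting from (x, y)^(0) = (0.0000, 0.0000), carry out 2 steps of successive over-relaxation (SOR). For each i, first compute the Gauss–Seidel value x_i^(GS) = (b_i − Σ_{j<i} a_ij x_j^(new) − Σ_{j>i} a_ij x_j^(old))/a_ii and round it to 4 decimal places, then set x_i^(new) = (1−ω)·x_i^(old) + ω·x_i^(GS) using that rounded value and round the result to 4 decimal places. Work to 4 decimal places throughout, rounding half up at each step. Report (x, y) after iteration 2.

Iteration 1:
  x: GS value = (-12 - (-1)·0.0000) / (2) = -6.0000;  x ← (1−ω)·0.0000 + ω·-6.0000 = -7.8000
  y: GS value = (-2 - (-4)·-7.8000) / (5) = -6.6400;  y ← (1−ω)·0.0000 + ω·-6.6400 = -8.6320
Iteration 2:
  x: GS value = (-12 - (-1)·-8.6320) / (2) = -10.3160;  x ← (1−ω)·-7.8000 + ω·-10.3160 = -11.0708
  y: GS value = (-2 - (-4)·-11.0708) / (5) = -9.2566;  y ← (1−ω)·-8.6320 + ω·-9.2566 = -9.4440

(-11.0708, -9.4440)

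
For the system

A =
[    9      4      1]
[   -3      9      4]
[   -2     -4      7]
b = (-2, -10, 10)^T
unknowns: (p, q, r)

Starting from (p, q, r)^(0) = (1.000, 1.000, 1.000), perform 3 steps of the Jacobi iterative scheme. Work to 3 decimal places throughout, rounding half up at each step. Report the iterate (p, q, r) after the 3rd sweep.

Iteration 1:
  p = (-2 - (4)·1.000 - (1)·1.000) / (9) = -0.778
  q = (-10 - (-3)·1.000 - (4)·1.000) / (9) = -1.222
  r = (10 - (-2)·1.000 - (-4)·1.000) / (7) = 2.286
Iteration 2:
  p = (-2 - (4)·-1.222 - (1)·2.286) / (9) = 0.067
  q = (-10 - (-3)·-0.778 - (4)·2.286) / (9) = -2.386
  r = (10 - (-2)·-0.778 - (-4)·-1.222) / (7) = 0.508
Iteration 3:
  p = (-2 - (4)·-2.386 - (1)·0.508) / (9) = 0.782
  q = (-10 - (-3)·0.067 - (4)·0.508) / (9) = -1.315
  r = (10 - (-2)·0.067 - (-4)·-2.386) / (7) = 0.084

(0.782, -1.315, 0.084)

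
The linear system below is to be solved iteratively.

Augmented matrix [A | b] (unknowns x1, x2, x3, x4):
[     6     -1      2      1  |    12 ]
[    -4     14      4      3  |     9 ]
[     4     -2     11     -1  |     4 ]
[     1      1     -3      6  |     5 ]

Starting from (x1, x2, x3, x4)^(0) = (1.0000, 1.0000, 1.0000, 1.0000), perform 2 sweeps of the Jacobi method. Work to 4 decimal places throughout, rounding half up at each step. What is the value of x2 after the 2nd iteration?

Iteration 1:
  x1 = (12 - (-1)·1.0000 - (2)·1.0000 - (1)·1.0000) / (6) = 1.6667
  x2 = (9 - (-4)·1.0000 - (4)·1.0000 - (3)·1.0000) / (14) = 0.4286
  x3 = (4 - (4)·1.0000 - (-2)·1.0000 - (-1)·1.0000) / (11) = 0.2727
  x4 = (5 - (1)·1.0000 - (1)·1.0000 - (-3)·1.0000) / (6) = 1.0000
Iteration 2:
  x1 = (12 - (-1)·0.4286 - (2)·0.2727 - (1)·1.0000) / (6) = 1.8139
  x2 = (9 - (-4)·1.6667 - (4)·0.2727 - (3)·1.0000) / (14) = 0.8269
  x3 = (4 - (4)·1.6667 - (-2)·0.4286 - (-1)·1.0000) / (11) = -0.0736
  x4 = (5 - (1)·1.6667 - (1)·0.4286 - (-3)·0.2727) / (6) = 0.6205

0.8269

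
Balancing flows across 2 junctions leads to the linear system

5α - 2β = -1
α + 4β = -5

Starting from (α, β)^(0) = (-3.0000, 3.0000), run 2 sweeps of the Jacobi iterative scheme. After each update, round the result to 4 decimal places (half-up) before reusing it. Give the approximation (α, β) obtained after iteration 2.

Iteration 1:
  α = (-1 - (-2)·3.0000) / (5) = 1.0000
  β = (-5 - (1)·-3.0000) / (4) = -0.5000
Iteration 2:
  α = (-1 - (-2)·-0.5000) / (5) = -0.4000
  β = (-5 - (1)·1.0000) / (4) = -1.5000

(-0.4000, -1.5000)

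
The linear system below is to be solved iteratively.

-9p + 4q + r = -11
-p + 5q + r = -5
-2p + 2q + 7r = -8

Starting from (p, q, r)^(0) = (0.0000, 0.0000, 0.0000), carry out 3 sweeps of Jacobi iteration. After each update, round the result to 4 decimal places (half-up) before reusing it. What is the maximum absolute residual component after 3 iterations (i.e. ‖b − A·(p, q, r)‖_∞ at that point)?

Iteration 1:
  p = (-11 - (4)·0.0000 - (1)·0.0000) / (-9) = 1.2222
  q = (-5 - (-1)·0.0000 - (1)·0.0000) / (5) = -1.0000
  r = (-8 - (-2)·0.0000 - (2)·0.0000) / (7) = -1.1429
Iteration 2:
  p = (-11 - (4)·-1.0000 - (1)·-1.1429) / (-9) = 0.6508
  q = (-5 - (-1)·1.2222 - (1)·-1.1429) / (5) = -0.5270
  r = (-8 - (-2)·1.2222 - (2)·-1.0000) / (7) = -0.5079
Iteration 3:
  p = (-11 - (4)·-0.5270 - (1)·-0.5079) / (-9) = 0.9316
  q = (-5 - (-1)·0.6508 - (1)·-0.5079) / (5) = -0.7683
  r = (-8 - (-2)·0.6508 - (2)·-0.5270) / (7) = -0.8063
Residual b − A·x = (1.2639, 0.5794, 1.0439); ∞-norm = 1.2639

1.2639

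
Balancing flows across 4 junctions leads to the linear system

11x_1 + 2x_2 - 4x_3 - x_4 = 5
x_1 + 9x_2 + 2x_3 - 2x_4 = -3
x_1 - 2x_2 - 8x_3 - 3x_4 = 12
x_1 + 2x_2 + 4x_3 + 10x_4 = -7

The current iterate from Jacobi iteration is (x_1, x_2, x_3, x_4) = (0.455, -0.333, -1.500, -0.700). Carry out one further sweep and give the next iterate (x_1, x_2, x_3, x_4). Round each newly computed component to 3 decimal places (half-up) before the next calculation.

(-0.094, -0.206, -1.097, -0.079)

One sweep:
  x_1 = (5 - (2)·-0.333 - (-4)·-1.500 - (-1)·-0.700) / (11) = -0.094
  x_2 = (-3 - (1)·0.455 - (2)·-1.500 - (-2)·-0.700) / (9) = -0.206
  x_3 = (12 - (1)·0.455 - (-2)·-0.333 - (-3)·-0.700) / (-8) = -1.097
  x_4 = (-7 - (1)·0.455 - (2)·-0.333 - (4)·-1.500) / (10) = -0.079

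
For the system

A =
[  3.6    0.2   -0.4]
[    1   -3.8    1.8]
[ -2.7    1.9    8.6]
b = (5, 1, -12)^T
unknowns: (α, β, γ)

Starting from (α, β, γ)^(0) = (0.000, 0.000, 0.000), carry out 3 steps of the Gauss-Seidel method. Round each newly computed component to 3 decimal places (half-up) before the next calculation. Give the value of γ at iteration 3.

Iteration 1:
  α = (5 - (0.2)·0.000 - (-0.4)·0.000) / (3.6) = 1.389
  β = (1 - (1)·1.389 - (1.8)·0.000) / (-3.8) = 0.102
  γ = (-12 - (-2.7)·1.389 - (1.9)·0.102) / (8.6) = -0.982
Iteration 2:
  α = (5 - (0.2)·0.102 - (-0.4)·-0.982) / (3.6) = 1.274
  β = (1 - (1)·1.274 - (1.8)·-0.982) / (-3.8) = -0.393
  γ = (-12 - (-2.7)·1.274 - (1.9)·-0.393) / (8.6) = -0.909
Iteration 3:
  α = (5 - (0.2)·-0.393 - (-0.4)·-0.909) / (3.6) = 1.310
  β = (1 - (1)·1.310 - (1.8)·-0.909) / (-3.8) = -0.349
  γ = (-12 - (-2.7)·1.310 - (1.9)·-0.349) / (8.6) = -0.907

-0.907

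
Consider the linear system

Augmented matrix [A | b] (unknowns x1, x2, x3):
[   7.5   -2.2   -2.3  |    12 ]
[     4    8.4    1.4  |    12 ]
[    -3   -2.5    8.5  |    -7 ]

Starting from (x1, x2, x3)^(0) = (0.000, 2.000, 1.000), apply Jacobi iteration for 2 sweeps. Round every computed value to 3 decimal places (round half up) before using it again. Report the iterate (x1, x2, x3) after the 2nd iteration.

(1.898, 0.281, 0.428)

Iteration 1:
  x1 = (12 - (-2.2)·2.000 - (-2.3)·1.000) / (7.5) = 2.493
  x2 = (12 - (4)·0.000 - (1.4)·1.000) / (8.4) = 1.262
  x3 = (-7 - (-3)·0.000 - (-2.5)·2.000) / (8.5) = -0.235
Iteration 2:
  x1 = (12 - (-2.2)·1.262 - (-2.3)·-0.235) / (7.5) = 1.898
  x2 = (12 - (4)·2.493 - (1.4)·-0.235) / (8.4) = 0.281
  x3 = (-7 - (-3)·2.493 - (-2.5)·1.262) / (8.5) = 0.428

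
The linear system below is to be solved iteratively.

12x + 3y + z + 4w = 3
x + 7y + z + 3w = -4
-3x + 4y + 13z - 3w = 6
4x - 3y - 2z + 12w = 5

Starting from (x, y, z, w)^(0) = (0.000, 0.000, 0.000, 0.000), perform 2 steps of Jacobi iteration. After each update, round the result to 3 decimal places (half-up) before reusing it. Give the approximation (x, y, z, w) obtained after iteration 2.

Iteration 1:
  x = (3 - (3)·0.000 - (1)·0.000 - (4)·0.000) / (12) = 0.250
  y = (-4 - (1)·0.000 - (1)·0.000 - (3)·0.000) / (7) = -0.571
  z = (6 - (-3)·0.000 - (4)·0.000 - (-3)·0.000) / (13) = 0.462
  w = (5 - (4)·0.000 - (-3)·0.000 - (-2)·0.000) / (12) = 0.417
Iteration 2:
  x = (3 - (3)·-0.571 - (1)·0.462 - (4)·0.417) / (12) = 0.215
  y = (-4 - (1)·0.250 - (1)·0.462 - (3)·0.417) / (7) = -0.852
  z = (6 - (-3)·0.250 - (4)·-0.571 - (-3)·0.417) / (13) = 0.791
  w = (5 - (4)·0.250 - (-3)·-0.571 - (-2)·0.462) / (12) = 0.268

(0.215, -0.852, 0.791, 0.268)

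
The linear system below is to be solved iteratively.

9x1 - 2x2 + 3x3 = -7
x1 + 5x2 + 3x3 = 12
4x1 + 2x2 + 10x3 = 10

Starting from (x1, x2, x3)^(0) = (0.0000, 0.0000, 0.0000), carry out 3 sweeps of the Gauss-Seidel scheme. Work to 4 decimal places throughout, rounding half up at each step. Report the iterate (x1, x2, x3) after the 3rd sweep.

(-0.5924, 2.0460, 0.8278)

Iteration 1:
  x1 = (-7 - (-2)·0.0000 - (3)·0.0000) / (9) = -0.7778
  x2 = (12 - (1)·-0.7778 - (3)·0.0000) / (5) = 2.5556
  x3 = (10 - (4)·-0.7778 - (2)·2.5556) / (10) = 0.8000
Iteration 2:
  x1 = (-7 - (-2)·2.5556 - (3)·0.8000) / (9) = -0.4765
  x2 = (12 - (1)·-0.4765 - (3)·0.8000) / (5) = 2.0153
  x3 = (10 - (4)·-0.4765 - (2)·2.0153) / (10) = 0.7875
Iteration 3:
  x1 = (-7 - (-2)·2.0153 - (3)·0.7875) / (9) = -0.5924
  x2 = (12 - (1)·-0.5924 - (3)·0.7875) / (5) = 2.0460
  x3 = (10 - (4)·-0.5924 - (2)·2.0460) / (10) = 0.8278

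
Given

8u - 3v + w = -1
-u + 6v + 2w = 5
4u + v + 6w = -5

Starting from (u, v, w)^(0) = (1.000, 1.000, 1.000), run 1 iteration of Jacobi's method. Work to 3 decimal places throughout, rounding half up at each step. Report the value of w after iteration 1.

Iteration 1:
  u = (-1 - (-3)·1.000 - (1)·1.000) / (8) = 0.125
  v = (5 - (-1)·1.000 - (2)·1.000) / (6) = 0.667
  w = (-5 - (4)·1.000 - (1)·1.000) / (6) = -1.667

-1.667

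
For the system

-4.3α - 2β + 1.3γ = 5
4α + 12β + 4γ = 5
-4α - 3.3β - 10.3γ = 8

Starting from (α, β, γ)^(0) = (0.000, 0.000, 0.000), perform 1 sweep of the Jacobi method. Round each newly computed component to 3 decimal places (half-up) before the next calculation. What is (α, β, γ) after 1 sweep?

Iteration 1:
  α = (5 - (-2)·0.000 - (1.3)·0.000) / (-4.3) = -1.163
  β = (5 - (4)·0.000 - (4)·0.000) / (12) = 0.417
  γ = (8 - (-4)·0.000 - (-3.3)·0.000) / (-10.3) = -0.777

(-1.163, 0.417, -0.777)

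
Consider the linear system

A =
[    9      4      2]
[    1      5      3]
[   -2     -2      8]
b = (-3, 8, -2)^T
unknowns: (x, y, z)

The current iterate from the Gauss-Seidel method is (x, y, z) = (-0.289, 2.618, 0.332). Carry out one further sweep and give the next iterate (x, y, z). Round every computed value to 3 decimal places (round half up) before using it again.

(-1.571, 1.715, -0.214)

One sweep:
  x = (-3 - (4)·2.618 - (2)·0.332) / (9) = -1.571
  y = (8 - (1)·-1.571 - (3)·0.332) / (5) = 1.715
  z = (-2 - (-2)·-1.571 - (-2)·1.715) / (8) = -0.214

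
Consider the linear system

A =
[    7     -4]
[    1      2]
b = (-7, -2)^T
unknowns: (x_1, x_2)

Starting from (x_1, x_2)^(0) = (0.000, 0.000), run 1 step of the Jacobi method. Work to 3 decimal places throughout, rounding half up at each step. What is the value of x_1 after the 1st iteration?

-1.000

Iteration 1:
  x_1 = (-7 - (-4)·0.000) / (7) = -1.000
  x_2 = (-2 - (1)·0.000) / (2) = -1.000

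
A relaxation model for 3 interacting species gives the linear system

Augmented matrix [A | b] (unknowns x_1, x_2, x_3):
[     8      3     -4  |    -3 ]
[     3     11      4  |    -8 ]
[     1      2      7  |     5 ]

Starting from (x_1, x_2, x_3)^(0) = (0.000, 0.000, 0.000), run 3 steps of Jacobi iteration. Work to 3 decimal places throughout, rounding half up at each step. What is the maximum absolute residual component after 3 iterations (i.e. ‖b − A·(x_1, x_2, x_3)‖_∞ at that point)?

0.620

Iteration 1:
  x_1 = (-3 - (3)·0.000 - (-4)·0.000) / (8) = -0.375
  x_2 = (-8 - (3)·0.000 - (4)·0.000) / (11) = -0.727
  x_3 = (5 - (1)·0.000 - (2)·0.000) / (7) = 0.714
Iteration 2:
  x_1 = (-3 - (3)·-0.727 - (-4)·0.714) / (8) = 0.255
  x_2 = (-8 - (3)·-0.375 - (4)·0.714) / (11) = -0.885
  x_3 = (5 - (1)·-0.375 - (2)·-0.727) / (7) = 0.976
Iteration 3:
  x_1 = (-3 - (3)·-0.885 - (-4)·0.976) / (8) = 0.445
  x_2 = (-8 - (3)·0.255 - (4)·0.976) / (11) = -1.152
  x_3 = (5 - (1)·0.255 - (2)·-0.885) / (7) = 0.931
Residual b − A·x = (0.620, -0.387, 0.342); ∞-norm = 0.620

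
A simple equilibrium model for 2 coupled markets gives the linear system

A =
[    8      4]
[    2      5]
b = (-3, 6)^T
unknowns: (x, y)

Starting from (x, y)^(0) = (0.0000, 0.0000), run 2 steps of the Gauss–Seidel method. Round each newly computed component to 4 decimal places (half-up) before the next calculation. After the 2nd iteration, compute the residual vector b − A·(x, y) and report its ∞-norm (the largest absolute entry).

1.0800

Iteration 1:
  x = (-3 - (4)·0.0000) / (8) = -0.3750
  y = (6 - (2)·-0.3750) / (5) = 1.3500
Iteration 2:
  x = (-3 - (4)·1.3500) / (8) = -1.0500
  y = (6 - (2)·-1.0500) / (5) = 1.6200
Residual b − A·x = (-1.0800, 0.0000); ∞-norm = 1.0800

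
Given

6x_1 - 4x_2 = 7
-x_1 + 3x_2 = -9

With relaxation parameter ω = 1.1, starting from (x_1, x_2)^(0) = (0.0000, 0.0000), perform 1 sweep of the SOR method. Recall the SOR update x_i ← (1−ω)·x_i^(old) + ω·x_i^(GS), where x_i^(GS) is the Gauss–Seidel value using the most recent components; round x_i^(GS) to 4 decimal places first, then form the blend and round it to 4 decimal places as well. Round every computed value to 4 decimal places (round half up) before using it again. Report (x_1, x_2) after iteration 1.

(1.2834, -2.8294)

Iteration 1:
  x_1: GS value = (7 - (-4)·0.0000) / (6) = 1.1667;  x_1 ← (1−ω)·0.0000 + ω·1.1667 = 1.2834
  x_2: GS value = (-9 - (-1)·1.2834) / (3) = -2.5722;  x_2 ← (1−ω)·0.0000 + ω·-2.5722 = -2.8294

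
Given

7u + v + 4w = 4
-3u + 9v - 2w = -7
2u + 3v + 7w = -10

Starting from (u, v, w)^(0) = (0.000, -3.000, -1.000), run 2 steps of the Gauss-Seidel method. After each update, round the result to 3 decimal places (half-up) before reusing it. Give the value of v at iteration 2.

Iteration 1:
  u = (4 - (1)·-3.000 - (4)·-1.000) / (7) = 1.571
  v = (-7 - (-3)·1.571 - (-2)·-1.000) / (9) = -0.476
  w = (-10 - (2)·1.571 - (3)·-0.476) / (7) = -1.673
Iteration 2:
  u = (4 - (1)·-0.476 - (4)·-1.673) / (7) = 1.595
  v = (-7 - (-3)·1.595 - (-2)·-1.673) / (9) = -0.618
  w = (-10 - (2)·1.595 - (3)·-0.618) / (7) = -1.619

-0.618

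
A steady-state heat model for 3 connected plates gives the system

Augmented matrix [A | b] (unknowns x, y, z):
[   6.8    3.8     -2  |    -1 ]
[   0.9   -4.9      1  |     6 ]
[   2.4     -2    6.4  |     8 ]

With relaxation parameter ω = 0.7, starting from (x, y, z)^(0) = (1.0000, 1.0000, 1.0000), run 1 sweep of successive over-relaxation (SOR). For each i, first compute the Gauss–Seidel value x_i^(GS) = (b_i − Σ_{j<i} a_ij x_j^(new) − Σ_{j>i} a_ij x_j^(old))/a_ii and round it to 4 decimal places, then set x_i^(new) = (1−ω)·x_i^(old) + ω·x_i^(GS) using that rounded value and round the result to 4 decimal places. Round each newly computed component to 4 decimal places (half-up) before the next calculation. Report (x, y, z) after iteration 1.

(0.0117, -0.4128, 1.0816)

Iteration 1:
  x: GS value = (-1 - (3.8)·1.0000 - (-2)·1.0000) / (6.8) = -0.4118;  x ← (1−ω)·1.0000 + ω·-0.4118 = 0.0117
  y: GS value = (6 - (0.9)·0.0117 - (1)·1.0000) / (-4.9) = -1.0183;  y ← (1−ω)·1.0000 + ω·-1.0183 = -0.4128
  z: GS value = (8 - (2.4)·0.0117 - (-2)·-0.4128) / (6.4) = 1.1166;  z ← (1−ω)·1.0000 + ω·1.1166 = 1.0816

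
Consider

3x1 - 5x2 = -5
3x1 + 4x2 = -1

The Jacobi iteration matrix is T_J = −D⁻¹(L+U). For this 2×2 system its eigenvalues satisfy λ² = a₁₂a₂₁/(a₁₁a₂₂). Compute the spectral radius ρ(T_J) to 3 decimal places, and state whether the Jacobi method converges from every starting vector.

1.118

a₁₂a₂₁/(a₁₁a₂₂) = (-5)·(3) / ((3)·(4)) = -1.250000
ρ = √|-1.250000| = √1.250000 = 1.118
ρ > 1, so Jacobi diverges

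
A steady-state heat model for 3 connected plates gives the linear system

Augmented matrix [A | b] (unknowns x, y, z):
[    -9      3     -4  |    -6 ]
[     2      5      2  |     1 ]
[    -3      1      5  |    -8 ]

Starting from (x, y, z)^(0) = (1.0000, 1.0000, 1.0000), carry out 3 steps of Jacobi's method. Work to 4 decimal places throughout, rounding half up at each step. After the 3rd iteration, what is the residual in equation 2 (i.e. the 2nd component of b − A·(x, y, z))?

-0.7676

Iteration 1:
  x = (-6 - (3)·1.0000 - (-4)·1.0000) / (-9) = 0.5556
  y = (1 - (2)·1.0000 - (2)·1.0000) / (5) = -0.6000
  z = (-8 - (-3)·1.0000 - (1)·1.0000) / (5) = -1.2000
Iteration 2:
  x = (-6 - (3)·-0.6000 - (-4)·-1.2000) / (-9) = 1.0000
  y = (1 - (2)·0.5556 - (2)·-1.2000) / (5) = 0.4578
  z = (-8 - (-3)·0.5556 - (1)·-0.6000) / (5) = -1.1466
Iteration 3:
  x = (-6 - (3)·0.4578 - (-4)·-1.1466) / (-9) = 1.3289
  y = (1 - (2)·1.0000 - (2)·-1.1466) / (5) = 0.2586
  z = (-8 - (-3)·1.0000 - (1)·0.4578) / (5) = -1.0916
Residual b − A·x = (0.8179, -0.7676, 1.1861)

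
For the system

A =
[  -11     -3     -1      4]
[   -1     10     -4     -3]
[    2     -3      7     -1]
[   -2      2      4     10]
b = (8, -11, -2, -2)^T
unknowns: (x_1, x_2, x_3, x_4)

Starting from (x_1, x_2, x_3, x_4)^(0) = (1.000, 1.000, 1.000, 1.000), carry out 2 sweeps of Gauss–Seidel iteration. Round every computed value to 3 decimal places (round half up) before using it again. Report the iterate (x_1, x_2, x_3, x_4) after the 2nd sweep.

(-0.657, -1.280, -0.675, 0.195)

Iteration 1:
  x_1 = (8 - (-3)·1.000 - (-1)·1.000 - (4)·1.000) / (-11) = -0.727
  x_2 = (-11 - (-1)·-0.727 - (-4)·1.000 - (-3)·1.000) / (10) = -0.473
  x_3 = (-2 - (2)·-0.727 - (-3)·-0.473 - (-1)·1.000) / (7) = -0.138
  x_4 = (-2 - (-2)·-0.727 - (2)·-0.473 - (4)·-0.138) / (10) = -0.196
Iteration 2:
  x_1 = (8 - (-3)·-0.473 - (-1)·-0.138 - (4)·-0.196) / (-11) = -0.657
  x_2 = (-11 - (-1)·-0.657 - (-4)·-0.138 - (-3)·-0.196) / (10) = -1.280
  x_3 = (-2 - (2)·-0.657 - (-3)·-1.280 - (-1)·-0.196) / (7) = -0.675
  x_4 = (-2 - (-2)·-0.657 - (2)·-1.280 - (4)·-0.675) / (10) = 0.195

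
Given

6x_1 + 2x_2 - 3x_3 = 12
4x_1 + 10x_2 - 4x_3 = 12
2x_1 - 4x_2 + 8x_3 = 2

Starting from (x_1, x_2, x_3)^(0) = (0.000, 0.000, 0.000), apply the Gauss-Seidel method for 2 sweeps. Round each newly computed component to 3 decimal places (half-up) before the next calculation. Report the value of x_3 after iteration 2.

0.011

Iteration 1:
  x_1 = (12 - (2)·0.000 - (-3)·0.000) / (6) = 2.000
  x_2 = (12 - (4)·2.000 - (-4)·0.000) / (10) = 0.400
  x_3 = (2 - (2)·2.000 - (-4)·0.400) / (8) = -0.050
Iteration 2:
  x_1 = (12 - (2)·0.400 - (-3)·-0.050) / (6) = 1.842
  x_2 = (12 - (4)·1.842 - (-4)·-0.050) / (10) = 0.443
  x_3 = (2 - (2)·1.842 - (-4)·0.443) / (8) = 0.011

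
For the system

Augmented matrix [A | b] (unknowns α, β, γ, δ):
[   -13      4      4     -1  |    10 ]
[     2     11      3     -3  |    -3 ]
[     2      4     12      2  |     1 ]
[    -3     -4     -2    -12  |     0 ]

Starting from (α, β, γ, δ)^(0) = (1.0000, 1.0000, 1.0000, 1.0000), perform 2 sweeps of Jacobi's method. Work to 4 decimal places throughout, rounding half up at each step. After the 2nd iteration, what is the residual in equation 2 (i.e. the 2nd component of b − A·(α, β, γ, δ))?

Iteration 1:
  α = (10 - (4)·1.0000 - (4)·1.0000 - (-1)·1.0000) / (-13) = -0.2308
  β = (-3 - (2)·1.0000 - (3)·1.0000 - (-3)·1.0000) / (11) = -0.4545
  γ = (1 - (2)·1.0000 - (4)·1.0000 - (2)·1.0000) / (12) = -0.5833
  δ = (0 - (-3)·1.0000 - (-4)·1.0000 - (-2)·1.0000) / (-12) = -0.7500
Iteration 2:
  α = (10 - (4)·-0.4545 - (4)·-0.5833 - (-1)·-0.7500) / (-13) = -1.0309
  β = (-3 - (2)·-0.2308 - (3)·-0.5833 - (-3)·-0.7500) / (11) = -0.2762
  γ = (1 - (2)·-0.2308 - (4)·-0.4545 - (2)·-0.7500) / (12) = 0.3983
  δ = (0 - (-3)·-0.2308 - (-4)·-0.4545 - (-2)·-0.5833) / (-12) = 0.3064
Residual b − A·x = (-3.5837, 1.8243, -1.2258, 0.2759)

1.8243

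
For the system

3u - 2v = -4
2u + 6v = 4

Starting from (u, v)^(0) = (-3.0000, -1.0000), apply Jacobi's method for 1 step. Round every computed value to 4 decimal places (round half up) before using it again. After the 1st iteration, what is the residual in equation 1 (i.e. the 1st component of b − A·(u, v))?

Iteration 1:
  u = (-4 - (-2)·-1.0000) / (3) = -2.0000
  v = (4 - (2)·-3.0000) / (6) = 1.6667
Residual b − A·x = (5.3334, -2.0002)

5.3334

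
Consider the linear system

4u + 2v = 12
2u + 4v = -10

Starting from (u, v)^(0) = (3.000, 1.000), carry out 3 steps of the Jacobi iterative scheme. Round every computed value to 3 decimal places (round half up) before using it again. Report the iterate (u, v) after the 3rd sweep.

(4.875, -5.000)

Iteration 1:
  u = (12 - (2)·1.000) / (4) = 2.500
  v = (-10 - (2)·3.000) / (4) = -4.000
Iteration 2:
  u = (12 - (2)·-4.000) / (4) = 5.000
  v = (-10 - (2)·2.500) / (4) = -3.750
Iteration 3:
  u = (12 - (2)·-3.750) / (4) = 4.875
  v = (-10 - (2)·5.000) / (4) = -5.000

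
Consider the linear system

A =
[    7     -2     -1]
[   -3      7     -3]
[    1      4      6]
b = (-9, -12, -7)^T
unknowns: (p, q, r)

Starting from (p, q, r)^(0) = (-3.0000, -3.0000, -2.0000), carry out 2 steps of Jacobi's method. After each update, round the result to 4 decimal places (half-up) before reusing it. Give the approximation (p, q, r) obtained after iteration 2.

(-2.1973, -2.1837, 1.8095)

Iteration 1:
  p = (-9 - (-2)·-3.0000 - (-1)·-2.0000) / (7) = -2.4286
  q = (-12 - (-3)·-3.0000 - (-3)·-2.0000) / (7) = -3.8571
  r = (-7 - (1)·-3.0000 - (4)·-3.0000) / (6) = 1.3333
Iteration 2:
  p = (-9 - (-2)·-3.8571 - (-1)·1.3333) / (7) = -2.1973
  q = (-12 - (-3)·-2.4286 - (-3)·1.3333) / (7) = -2.1837
  r = (-7 - (1)·-2.4286 - (4)·-3.8571) / (6) = 1.8095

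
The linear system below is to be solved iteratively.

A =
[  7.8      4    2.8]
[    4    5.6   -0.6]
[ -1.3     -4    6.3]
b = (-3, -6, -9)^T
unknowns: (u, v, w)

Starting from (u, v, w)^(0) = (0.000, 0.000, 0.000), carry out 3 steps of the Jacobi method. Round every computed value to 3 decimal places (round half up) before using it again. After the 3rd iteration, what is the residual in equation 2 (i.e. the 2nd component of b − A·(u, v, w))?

-0.663

Iteration 1:
  u = (-3 - (4)·0.000 - (2.8)·0.000) / (7.8) = -0.385
  v = (-6 - (4)·0.000 - (-0.6)·0.000) / (5.6) = -1.071
  w = (-9 - (-1.3)·0.000 - (-4)·0.000) / (6.3) = -1.429
Iteration 2:
  u = (-3 - (4)·-1.071 - (2.8)·-1.429) / (7.8) = 0.678
  v = (-6 - (4)·-0.385 - (-0.6)·-1.429) / (5.6) = -0.950
  w = (-9 - (-1.3)·-0.385 - (-4)·-1.071) / (6.3) = -2.188
Iteration 3:
  u = (-3 - (4)·-0.950 - (2.8)·-2.188) / (7.8) = 0.888
  v = (-6 - (4)·0.678 - (-0.6)·-2.188) / (5.6) = -1.790
  w = (-9 - (-1.3)·0.678 - (-4)·-0.950) / (6.3) = -1.892
Residual b − A·x = (2.531, -0.663, -3.086)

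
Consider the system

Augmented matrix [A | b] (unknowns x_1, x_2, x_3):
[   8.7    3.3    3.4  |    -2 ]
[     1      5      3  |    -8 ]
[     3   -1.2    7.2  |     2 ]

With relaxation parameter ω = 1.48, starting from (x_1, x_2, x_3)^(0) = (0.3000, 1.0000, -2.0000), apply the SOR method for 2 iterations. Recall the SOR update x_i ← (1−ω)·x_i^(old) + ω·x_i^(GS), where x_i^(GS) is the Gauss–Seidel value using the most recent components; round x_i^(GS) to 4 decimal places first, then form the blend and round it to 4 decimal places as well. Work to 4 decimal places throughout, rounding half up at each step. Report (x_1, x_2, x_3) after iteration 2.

(-0.3691, -2.6431, -0.5076)

Iteration 1:
  x_1: GS value = (-2 - (3.3)·1.0000 - (3.4)·-2.0000) / (8.7) = 0.1724;  x_1 ← (1−ω)·0.3000 + ω·0.1724 = 0.1112
  x_2: GS value = (-8 - (1)·0.1112 - (3)·-2.0000) / (5) = -0.4222;  x_2 ← (1−ω)·1.0000 + ω·-0.4222 = -1.1049
  x_3: GS value = (2 - (3)·0.1112 - (-1.2)·-1.1049) / (7.2) = 0.0473;  x_3 ← (1−ω)·-2.0000 + ω·0.0473 = 1.0300
Iteration 2:
  x_1: GS value = (-2 - (3.3)·-1.1049 - (3.4)·1.0300) / (8.7) = -0.2133;  x_1 ← (1−ω)·0.1112 + ω·-0.2133 = -0.3691
  x_2: GS value = (-8 - (1)·-0.3691 - (3)·1.0300) / (5) = -2.1442;  x_2 ← (1−ω)·-1.1049 + ω·-2.1442 = -2.6431
  x_3: GS value = (2 - (3)·-0.3691 - (-1.2)·-2.6431) / (7.2) = -0.0089;  x_3 ← (1−ω)·1.0300 + ω·-0.0089 = -0.5076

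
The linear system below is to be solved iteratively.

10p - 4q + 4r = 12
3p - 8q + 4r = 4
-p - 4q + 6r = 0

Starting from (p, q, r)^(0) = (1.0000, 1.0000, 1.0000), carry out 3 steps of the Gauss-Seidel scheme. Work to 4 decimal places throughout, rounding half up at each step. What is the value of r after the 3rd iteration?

Iteration 1:
  p = (12 - (-4)·1.0000 - (4)·1.0000) / (10) = 1.2000
  q = (4 - (3)·1.2000 - (4)·1.0000) / (-8) = 0.4500
  r = (0 - (-1)·1.2000 - (-4)·0.4500) / (6) = 0.5000
Iteration 2:
  p = (12 - (-4)·0.4500 - (4)·0.5000) / (10) = 1.1800
  q = (4 - (3)·1.1800 - (4)·0.5000) / (-8) = 0.1925
  r = (0 - (-1)·1.1800 - (-4)·0.1925) / (6) = 0.3250
Iteration 3:
  p = (12 - (-4)·0.1925 - (4)·0.3250) / (10) = 1.1470
  q = (4 - (3)·1.1470 - (4)·0.3250) / (-8) = 0.0926
  r = (0 - (-1)·1.1470 - (-4)·0.0926) / (6) = 0.2529

0.2529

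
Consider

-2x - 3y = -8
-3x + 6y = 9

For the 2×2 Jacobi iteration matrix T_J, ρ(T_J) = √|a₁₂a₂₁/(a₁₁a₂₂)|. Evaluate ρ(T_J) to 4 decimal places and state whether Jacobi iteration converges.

0.8660

a₁₂a₂₁/(a₁₁a₂₂) = (-3)·(-3) / ((-2)·(6)) = -0.750000
ρ = √|-0.750000| = √0.750000 = 0.8660
ρ < 1, so Jacobi converges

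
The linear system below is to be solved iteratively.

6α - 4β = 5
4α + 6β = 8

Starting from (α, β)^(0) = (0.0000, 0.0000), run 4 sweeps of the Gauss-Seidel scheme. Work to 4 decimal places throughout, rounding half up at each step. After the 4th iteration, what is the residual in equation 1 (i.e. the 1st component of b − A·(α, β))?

-0.2728

Iteration 1:
  α = (5 - (-4)·0.0000) / (6) = 0.8333
  β = (8 - (4)·0.8333) / (6) = 0.7778
Iteration 2:
  α = (5 - (-4)·0.7778) / (6) = 1.3519
  β = (8 - (4)·1.3519) / (6) = 0.4321
Iteration 3:
  α = (5 - (-4)·0.4321) / (6) = 1.1214
  β = (8 - (4)·1.1214) / (6) = 0.5857
Iteration 4:
  α = (5 - (-4)·0.5857) / (6) = 1.2238
  β = (8 - (4)·1.2238) / (6) = 0.5175
Residual b − A·x = (-0.2728, -0.0002)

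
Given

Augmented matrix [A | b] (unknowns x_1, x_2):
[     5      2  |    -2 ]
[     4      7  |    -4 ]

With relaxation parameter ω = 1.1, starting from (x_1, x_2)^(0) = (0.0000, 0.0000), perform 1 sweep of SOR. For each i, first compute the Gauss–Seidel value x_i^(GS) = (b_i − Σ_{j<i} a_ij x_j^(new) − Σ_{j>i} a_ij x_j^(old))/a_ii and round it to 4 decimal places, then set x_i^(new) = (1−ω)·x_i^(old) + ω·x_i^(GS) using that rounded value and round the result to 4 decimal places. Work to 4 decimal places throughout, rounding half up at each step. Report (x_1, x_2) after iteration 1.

(-0.4400, -0.3520)

Iteration 1:
  x_1: GS value = (-2 - (2)·0.0000) / (5) = -0.4000;  x_1 ← (1−ω)·0.0000 + ω·-0.4000 = -0.4400
  x_2: GS value = (-4 - (4)·-0.4400) / (7) = -0.3200;  x_2 ← (1−ω)·0.0000 + ω·-0.3200 = -0.3520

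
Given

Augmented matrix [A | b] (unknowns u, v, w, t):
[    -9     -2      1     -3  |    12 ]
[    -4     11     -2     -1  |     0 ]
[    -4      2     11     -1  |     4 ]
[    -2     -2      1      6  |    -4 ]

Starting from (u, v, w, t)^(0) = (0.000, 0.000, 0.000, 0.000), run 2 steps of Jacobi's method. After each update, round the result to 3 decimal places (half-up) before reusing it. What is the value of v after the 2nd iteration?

-0.479

Iteration 1:
  u = (12 - (-2)·0.000 - (1)·0.000 - (-3)·0.000) / (-9) = -1.333
  v = (0 - (-4)·0.000 - (-2)·0.000 - (-1)·0.000) / (11) = 0.000
  w = (4 - (-4)·0.000 - (2)·0.000 - (-1)·0.000) / (11) = 0.364
  t = (-4 - (-2)·0.000 - (-2)·0.000 - (1)·0.000) / (6) = -0.667
Iteration 2:
  u = (12 - (-2)·0.000 - (1)·0.364 - (-3)·-0.667) / (-9) = -1.071
  v = (0 - (-4)·-1.333 - (-2)·0.364 - (-1)·-0.667) / (11) = -0.479
  w = (4 - (-4)·-1.333 - (2)·0.000 - (-1)·-0.667) / (11) = -0.182
  t = (-4 - (-2)·-1.333 - (-2)·0.000 - (1)·0.364) / (6) = -1.172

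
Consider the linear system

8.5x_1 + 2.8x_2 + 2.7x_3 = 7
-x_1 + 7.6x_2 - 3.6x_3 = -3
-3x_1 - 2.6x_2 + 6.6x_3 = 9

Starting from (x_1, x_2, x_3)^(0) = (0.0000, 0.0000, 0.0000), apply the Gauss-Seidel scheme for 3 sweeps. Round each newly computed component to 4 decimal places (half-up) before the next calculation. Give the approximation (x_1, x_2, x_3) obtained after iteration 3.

(0.1379, 0.4357, 1.5980)

Iteration 1:
  x_1 = (7 - (2.8)·0.0000 - (2.7)·0.0000) / (8.5) = 0.8235
  x_2 = (-3 - (-1)·0.8235 - (-3.6)·0.0000) / (7.6) = -0.2864
  x_3 = (9 - (-3)·0.8235 - (-2.6)·-0.2864) / (6.6) = 1.6251
Iteration 2:
  x_1 = (7 - (2.8)·-0.2864 - (2.7)·1.6251) / (8.5) = 0.4017
  x_2 = (-3 - (-1)·0.4017 - (-3.6)·1.6251) / (7.6) = 0.4279
  x_3 = (9 - (-3)·0.4017 - (-2.6)·0.4279) / (6.6) = 1.7148
Iteration 3:
  x_1 = (7 - (2.8)·0.4279 - (2.7)·1.7148) / (8.5) = 0.1379
  x_2 = (-3 - (-1)·0.1379 - (-3.6)·1.7148) / (7.6) = 0.4357
  x_3 = (9 - (-3)·0.1379 - (-2.6)·0.4357) / (6.6) = 1.5980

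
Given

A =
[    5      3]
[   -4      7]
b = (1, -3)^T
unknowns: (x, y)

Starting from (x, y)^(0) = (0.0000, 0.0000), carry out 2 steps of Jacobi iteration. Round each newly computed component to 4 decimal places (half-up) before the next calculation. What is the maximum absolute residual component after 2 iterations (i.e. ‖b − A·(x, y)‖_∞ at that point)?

Iteration 1:
  x = (1 - (3)·0.0000) / (5) = 0.2000
  y = (-3 - (-4)·0.0000) / (7) = -0.4286
Iteration 2:
  x = (1 - (3)·-0.4286) / (5) = 0.4572
  y = (-3 - (-4)·0.2000) / (7) = -0.3143
Residual b − A·x = (-0.3431, 1.0289); ∞-norm = 1.0289

1.0289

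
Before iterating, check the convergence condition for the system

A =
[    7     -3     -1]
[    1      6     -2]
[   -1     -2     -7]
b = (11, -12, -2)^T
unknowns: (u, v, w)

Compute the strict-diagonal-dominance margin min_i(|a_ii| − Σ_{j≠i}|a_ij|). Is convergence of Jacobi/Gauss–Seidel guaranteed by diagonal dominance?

row 1: |7| − (3+1) = 3
row 2: |6| − (1+2) = 3
row 3: |-7| − (1+2) = 4
minimum over rows = 3 → strictly diagonally dominant (convergence guaranteed)

3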